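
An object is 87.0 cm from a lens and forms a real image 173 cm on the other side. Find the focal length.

f = 57.9 cm (converging)

Real image ⇒ d_i = +173 cm.
1/f = 1/d_o + 1/d_i = 1/(87.0) + 1/(173) = 0.01727, so f = 57.9 cm.
Since f is positive, the lens is converging.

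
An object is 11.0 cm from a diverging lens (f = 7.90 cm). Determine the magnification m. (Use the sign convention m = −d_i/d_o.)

For a diverging lens, f = -7.90 cm.
1/d_i = 1/f − 1/d_o = 1/(-7.900) − 1/(11.0) = -0.2175, so d_i = -4.598 cm.
m = −d_i/d_o = −(-4.598)/(11.0) = +0.418.
The image is virtual, upright and reduced, on the same side as the object.

m = +0.418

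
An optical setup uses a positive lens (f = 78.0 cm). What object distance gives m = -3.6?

m = −d_i/d_o ⇒ d_i = −m·d_o.
1/f = 1/d_o + 1/d_i = 1/d_o − 1/(m·d_o) = (1 − 1/m)/d_o, so d_o = f(1 − 1/m) = (78.00)(1 − 1/(-3.6)) = 99.7 cm.

99.7 cm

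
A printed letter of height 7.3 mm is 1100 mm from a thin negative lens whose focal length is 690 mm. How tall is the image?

For a negative lens, f = -690 mm.
1/d_i = 1/f − 1/d_o = 1/(-690.0) − 1/(1100) = -0.002358, so d_i = -424.0 mm.
m = −d_i/d_o = +0.3855.
|h_i| = |m|·h_o = 0.3855 × 7.3 = 2.81 mm. The image is virtual, upright and reduced, on the same side as the object.

2.81 mm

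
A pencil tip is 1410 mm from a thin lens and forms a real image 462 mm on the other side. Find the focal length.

f = 348 mm (converging)

Real image ⇒ d_i = +462 mm.
1/f = 1/d_o + 1/d_i = 1/(1410) + 1/(462) = 0.002874, so f = 348 mm.
Since f is positive, the thin lens is converging.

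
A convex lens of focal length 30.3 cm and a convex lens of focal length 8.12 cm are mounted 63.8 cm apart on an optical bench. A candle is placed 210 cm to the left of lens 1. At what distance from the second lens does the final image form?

Lens 1: 1/d_i1 = 1/f₁ − 1/d_o1 = 1/(30.3) − 1/(210) = 0.02824, so d_i1 = 35.41 cm.
The intermediate image is 35.41 cm to the right of lens 1, which is 63.8 − (35.41) = 28.39 cm to the left of lens 2, so d_o2 = +28.39 cm.
Lens 2: 1/d_i2 = 1/f₂ − 1/d_o2 = 1/(8.12) − 1/(28.39) = 0.08793, so d_i2 = 11.4 cm.
The final image is real, 11.4 cm to the right of lens 2 (overall magnification ≈ 0.068).

11.4 cm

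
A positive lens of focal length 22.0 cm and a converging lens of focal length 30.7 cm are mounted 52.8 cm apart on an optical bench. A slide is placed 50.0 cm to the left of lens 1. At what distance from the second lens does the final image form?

Lens 1: 1/d_i1 = 1/f₁ − 1/d_o1 = 1/(22.0) − 1/(50.0) = 0.02545, so d_i1 = 39.29 cm.
The intermediate image is 39.29 cm to the right of lens 1, which is 52.8 − (39.29) = 13.51 cm to the left of lens 2, so d_o2 = +13.51 cm.
Lens 2: 1/d_i2 = 1/f₂ − 1/d_o2 = 1/(30.7) − 1/(13.51) = -0.04145, so d_i2 = -24.1 cm.
The final image is virtual, 24.1 cm to the left of lens 2 (overall magnification ≈ -1.4).

24.1 cm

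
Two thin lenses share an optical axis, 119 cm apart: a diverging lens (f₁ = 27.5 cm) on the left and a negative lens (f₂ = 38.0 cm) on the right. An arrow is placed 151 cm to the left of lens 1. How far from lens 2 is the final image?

Lens 1 is diverging, so f₁ = −27.5 cm.
Lens 1: 1/d_i1 = 1/f₁ − 1/d_o1 = 1/(-27.5) − 1/(151) = -0.04299, so d_i1 = -23.26 cm.
The intermediate image is 23.26 cm to the left of lens 1 (virtual), which is 119 − (-23.26) = 142.3 cm to the left of lens 2, so d_o2 = +142.3 cm.
Lens 2 is diverging, so f₂ = −38.0 cm.
Lens 2: 1/d_i2 = 1/f₂ − 1/d_o2 = 1/(-38.0) − 1/(142.3) = -0.03334, so d_i2 = -30.0 cm.
The final image is virtual, 30.0 cm to the left of lens 2 (overall magnification ≈ 0.032).

30.0 cm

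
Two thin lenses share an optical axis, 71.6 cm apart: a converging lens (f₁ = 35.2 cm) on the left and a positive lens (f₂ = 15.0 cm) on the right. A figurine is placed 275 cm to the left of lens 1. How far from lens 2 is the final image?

28.9 cm

Lens 1: 1/d_i1 = 1/f₁ − 1/d_o1 = 1/(35.2) − 1/(275) = 0.02477, so d_i1 = 40.37 cm.
The intermediate image is 40.37 cm to the right of lens 1, which is 71.6 − (40.37) = 31.23 cm to the left of lens 2, so d_o2 = +31.23 cm.
Lens 2: 1/d_i2 = 1/f₂ − 1/d_o2 = 1/(15.0) − 1/(31.23) = 0.03465, so d_i2 = 28.9 cm.
The final image is real, 28.9 cm to the right of lens 2 (overall magnification ≈ 0.14).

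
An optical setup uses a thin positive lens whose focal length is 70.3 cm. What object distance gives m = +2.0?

m = −d_i/d_o ⇒ d_i = −m·d_o.
1/f = 1/d_o + 1/d_i = 1/d_o − 1/(m·d_o) = (1 − 1/m)/d_o, so d_o = f(1 − 1/m) = (70.30)(1 − 1/(+2.0)) = 35.1 cm.

35.1 cm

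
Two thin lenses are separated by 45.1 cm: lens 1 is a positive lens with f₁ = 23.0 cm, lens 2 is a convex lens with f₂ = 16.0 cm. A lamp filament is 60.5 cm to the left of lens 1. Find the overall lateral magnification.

Lens 1: 1/d_i1 = 1/(23.0) − 1/(60.5) = 0.02695, so d_i1 = 37.11 cm; m₁ = −d_i1/d_o1 = -0.6134.
d_o2 = 45.1 − (37.11) = 7.990 cm.
Lens 2: 1/d_i2 = 1/(16.0) − 1/(7.990) = -0.06266, so d_i2 = -15.96 cm; m₂ = −d_i2/d_o2 = +1.998.
m = m₁·m₂ = (-0.6134)(+1.998) = -1.23.

m = -1.23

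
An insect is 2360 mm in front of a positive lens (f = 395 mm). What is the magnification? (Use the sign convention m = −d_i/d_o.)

1/d_i = 1/f − 1/d_o = 1/(395.0) − 1/(2360) = 0.002108, so d_i = 474.4 mm.
m = −d_i/d_o = −(474.4)/(2360) = -0.201.
The image is real, inverted and reduced, on the far side of the lens.

m = -0.201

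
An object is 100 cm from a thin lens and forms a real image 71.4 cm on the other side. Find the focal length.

f = 41.7 cm (converging)

Real image ⇒ d_i = +71.4 cm.
1/f = 1/d_o + 1/d_i = 1/(100) + 1/(71.4) = 0.02401, so f = 41.7 cm.
Since f is positive, the thin lens is converging.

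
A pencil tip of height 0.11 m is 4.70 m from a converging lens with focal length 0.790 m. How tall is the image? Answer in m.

0.0222 m

1/d_i = 1/f − 1/d_o = 1/(0.7900) − 1/(4.70) = 1.053, so d_i = 0.9496 m.
m = −d_i/d_o = -0.2020.
|h_i| = |m|·h_o = 0.2020 × 0.11 = 0.0222 m. The image is real, inverted and reduced, on the far side of the lens.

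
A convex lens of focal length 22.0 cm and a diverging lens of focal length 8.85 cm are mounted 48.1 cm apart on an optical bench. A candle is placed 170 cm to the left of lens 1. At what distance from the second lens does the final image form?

6.38 cm

Lens 1: 1/d_i1 = 1/f₁ − 1/d_o1 = 1/(22.0) − 1/(170) = 0.03957, so d_i1 = 25.27 cm.
The intermediate image is 25.27 cm to the right of lens 1, which is 48.1 − (25.27) = 22.83 cm to the left of lens 2, so d_o2 = +22.83 cm.
Lens 2 is diverging, so f₂ = −8.85 cm.
Lens 2: 1/d_i2 = 1/f₂ − 1/d_o2 = 1/(-8.85) − 1/(22.83) = -0.1568, so d_i2 = -6.38 cm.
The final image is virtual, 6.38 cm to the left of lens 2 (overall magnification ≈ -0.042).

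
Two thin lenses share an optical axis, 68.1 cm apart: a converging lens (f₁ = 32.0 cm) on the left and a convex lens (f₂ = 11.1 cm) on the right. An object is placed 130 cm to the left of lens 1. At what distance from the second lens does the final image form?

19.6 cm

Lens 1: 1/d_i1 = 1/f₁ − 1/d_o1 = 1/(32.0) − 1/(130) = 0.02356, so d_i1 = 42.45 cm.
The intermediate image is 42.45 cm to the right of lens 1, which is 68.1 − (42.45) = 25.65 cm to the left of lens 2, so d_o2 = +25.65 cm.
Lens 2: 1/d_i2 = 1/f₂ − 1/d_o2 = 1/(11.1) − 1/(25.65) = 0.05110, so d_i2 = 19.6 cm.
The final image is real, 19.6 cm to the right of lens 2 (overall magnification ≈ 0.25).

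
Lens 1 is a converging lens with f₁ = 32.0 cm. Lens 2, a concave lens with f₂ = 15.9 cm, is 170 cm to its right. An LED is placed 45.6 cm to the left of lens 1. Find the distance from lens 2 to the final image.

12.7 cm

Lens 1: 1/d_i1 = 1/f₁ − 1/d_o1 = 1/(32.0) − 1/(45.6) = 0.009320, so d_i1 = 107.3 cm.
The intermediate image is 107.3 cm to the right of lens 1, which is 170 − (107.3) = 62.70 cm to the left of lens 2, so d_o2 = +62.70 cm.
Lens 2 is diverging, so f₂ = −15.9 cm.
Lens 2: 1/d_i2 = 1/f₂ − 1/d_o2 = 1/(-15.9) − 1/(62.70) = -0.07884, so d_i2 = -12.7 cm.
The final image is virtual, 12.7 cm to the left of lens 2 (overall magnification ≈ -0.48).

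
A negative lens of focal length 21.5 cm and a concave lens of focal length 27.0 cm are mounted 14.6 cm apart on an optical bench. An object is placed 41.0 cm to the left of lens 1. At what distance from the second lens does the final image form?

Lens 1 is diverging, so f₁ = −21.5 cm.
Lens 1: 1/d_i1 = 1/f₁ − 1/d_o1 = 1/(-21.5) − 1/(41.0) = -0.07090, so d_i1 = -14.10 cm.
The intermediate image is 14.10 cm to the left of lens 1 (virtual), which is 14.6 − (-14.10) = 28.70 cm to the left of lens 2, so d_o2 = +28.70 cm.
Lens 2 is diverging, so f₂ = −27.0 cm.
Lens 2: 1/d_i2 = 1/f₂ − 1/d_o2 = 1/(-27.0) − 1/(28.70) = -0.07188, so d_i2 = -13.9 cm.
The final image is virtual, 13.9 cm to the left of lens 2 (overall magnification ≈ 0.17).

13.9 cm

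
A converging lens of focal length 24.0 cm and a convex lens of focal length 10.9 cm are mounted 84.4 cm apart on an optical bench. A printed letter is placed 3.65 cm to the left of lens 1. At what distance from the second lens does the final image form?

12.4 cm

Lens 1: 1/d_i1 = 1/f₁ − 1/d_o1 = 1/(24.0) − 1/(3.65) = -0.2323, so d_i1 = -4.305 cm.
The intermediate image is 4.305 cm to the left of lens 1 (virtual), which is 84.4 − (-4.305) = 88.71 cm to the left of lens 2, so d_o2 = +88.71 cm.
Lens 2: 1/d_i2 = 1/f₂ − 1/d_o2 = 1/(10.9) − 1/(88.71) = 0.08047, so d_i2 = 12.4 cm.
The final image is real, 12.4 cm to the right of lens 2 (overall magnification ≈ -0.17).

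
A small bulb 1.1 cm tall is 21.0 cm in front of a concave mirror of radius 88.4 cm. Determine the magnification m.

f = R/2 = 88.4/2 = 44.20 cm.
1/d_i = 1/f − 1/d_o = 1/(44.20) − 1/(21.0) = -0.02499, so d_i = -40.01 cm.
m = −d_i/d_o = −(-40.01)/(21.0) = +1.91.
The image is virtual, upright and enlarged, behind the mirror.

m = +1.91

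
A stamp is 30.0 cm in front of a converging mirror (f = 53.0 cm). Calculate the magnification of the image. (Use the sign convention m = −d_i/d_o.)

m = +2.30

1/d_i = 1/f − 1/d_o = 1/(53.00) − 1/(30.0) = -0.01447, so d_i = -69.13 cm.
m = −d_i/d_o = −(-69.13)/(30.0) = +2.30.
The image is virtual, upright and enlarged, behind the mirror.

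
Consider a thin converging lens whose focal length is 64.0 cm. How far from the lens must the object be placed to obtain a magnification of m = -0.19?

m = −d_i/d_o ⇒ d_i = −m·d_o.
1/f = 1/d_o + 1/d_i = 1/d_o − 1/(m·d_o) = (1 − 1/m)/d_o, so d_o = f(1 − 1/m) = (64.00)(1 − 1/(-0.19)) = 401 cm.

401 cm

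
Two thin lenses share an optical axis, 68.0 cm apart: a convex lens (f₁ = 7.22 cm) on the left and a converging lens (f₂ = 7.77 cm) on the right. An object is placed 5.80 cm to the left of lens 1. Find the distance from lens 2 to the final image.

Lens 1: 1/d_i1 = 1/f₁ − 1/d_o1 = 1/(7.22) − 1/(5.80) = -0.03391, so d_i1 = -29.49 cm.
The intermediate image is 29.49 cm to the left of lens 1 (virtual), which is 68.0 − (-29.49) = 97.49 cm to the left of lens 2, so d_o2 = +97.49 cm.
Lens 2: 1/d_i2 = 1/f₂ − 1/d_o2 = 1/(7.77) − 1/(97.49) = 0.1184, so d_i2 = 8.44 cm.
The final image is real, 8.44 cm to the right of lens 2 (overall magnification ≈ -0.44).

8.44 cm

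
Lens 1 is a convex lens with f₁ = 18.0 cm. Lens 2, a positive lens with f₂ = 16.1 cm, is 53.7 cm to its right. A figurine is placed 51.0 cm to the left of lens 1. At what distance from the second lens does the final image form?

Lens 1: 1/d_i1 = 1/f₁ − 1/d_o1 = 1/(18.0) − 1/(51.0) = 0.03595, so d_i1 = 27.82 cm.
The intermediate image is 27.82 cm to the right of lens 1, which is 53.7 − (27.82) = 25.88 cm to the left of lens 2, so d_o2 = +25.88 cm.
Lens 2: 1/d_i2 = 1/f₂ − 1/d_o2 = 1/(16.1) − 1/(25.88) = 0.02347, so d_i2 = 42.6 cm.
The final image is real, 42.6 cm to the right of lens 2 (overall magnification ≈ 0.90).

42.6 cm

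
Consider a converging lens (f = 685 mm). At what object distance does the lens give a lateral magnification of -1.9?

1050 mm

m = −d_i/d_o ⇒ d_i = −m·d_o.
1/f = 1/d_o + 1/d_i = 1/d_o − 1/(m·d_o) = (1 − 1/m)/d_o, so d_o = f(1 − 1/m) = (685.0)(1 − 1/(-1.9)) = 1050 mm.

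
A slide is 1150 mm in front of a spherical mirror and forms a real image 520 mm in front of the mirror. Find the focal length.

Real image ⇒ d_i = +520 mm.
1/f = 1/d_o + 1/d_i = 1/(1150) + 1/(520) = 0.002793, so f = 358 mm.
Since f is positive, the spherical mirror is concave.

f = 358 mm (concave)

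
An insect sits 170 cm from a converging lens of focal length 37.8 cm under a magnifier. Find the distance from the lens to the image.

48.6 cm

Thin-lens equation: 1/v = 1/f − 1/u = 1/(37.80) − 1/(170) = 0.02646 − 0.005882 = 0.02057, so v = 48.6 cm.
The image is real, inverted and reduced, on the far side of the lens.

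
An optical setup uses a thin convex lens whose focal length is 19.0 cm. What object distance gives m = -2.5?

m = −d_i/d_o ⇒ d_i = −m·d_o.
1/f = 1/d_o + 1/d_i = 1/d_o − 1/(m·d_o) = (1 − 1/m)/d_o, so d_o = f(1 − 1/m) = (19.00)(1 − 1/(-2.5)) = 26.6 cm.

26.6 cm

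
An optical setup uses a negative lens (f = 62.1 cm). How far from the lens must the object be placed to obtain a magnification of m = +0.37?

For a negative lens, f = -62.1 cm.
m = −d_i/d_o ⇒ d_i = −m·d_o.
1/f = 1/d_o + 1/d_i = 1/d_o − 1/(m·d_o) = (1 − 1/m)/d_o, so d_o = f(1 − 1/m) = (-62.10)(1 − 1/(+0.37)) = 106 cm.

106 cm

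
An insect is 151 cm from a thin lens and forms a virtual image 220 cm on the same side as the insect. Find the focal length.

Virtual image ⇒ d_i = −220 cm.
1/f = 1/d_o + 1/d_i = 1/(151) + 1/(-220) = 0.002077, so f = 481 cm.
Since f is positive, the thin lens is converging.

f = 481 cm (converging)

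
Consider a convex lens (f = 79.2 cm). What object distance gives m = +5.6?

m = −d_i/d_o ⇒ d_i = −m·d_o.
1/f = 1/d_o + 1/d_i = 1/d_o − 1/(m·d_o) = (1 − 1/m)/d_o, so d_o = f(1 − 1/m) = (79.20)(1 − 1/(+5.6)) = 65.1 cm.

65.1 cm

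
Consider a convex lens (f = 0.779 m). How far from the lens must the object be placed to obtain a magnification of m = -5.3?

m = −d_i/d_o ⇒ d_i = −m·d_o.
1/f = 1/d_o + 1/d_i = 1/d_o − 1/(m·d_o) = (1 − 1/m)/d_o, so d_o = f(1 − 1/m) = (0.7790)(1 − 1/(-5.3)) = 0.926 m.

0.926 m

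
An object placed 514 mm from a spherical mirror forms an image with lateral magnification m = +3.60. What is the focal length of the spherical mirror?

f = 712 mm (concave)

m = −d_i/d_o ⇒ d_i = −m·d_o = −(+3.60)·(514) = -1850 mm.
1/f = 1/d_o + 1/d_i = 1/(514) + 1/(-1850) = 0.001405, so f = 712 mm.
Since f is positive, the spherical mirror is concave.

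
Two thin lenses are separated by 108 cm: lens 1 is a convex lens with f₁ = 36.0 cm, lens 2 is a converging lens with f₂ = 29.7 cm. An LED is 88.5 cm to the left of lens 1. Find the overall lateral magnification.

Lens 1: 1/d_i1 = 1/(36.0) − 1/(88.5) = 0.01648, so d_i1 = 60.69 cm; m₁ = −d_i1/d_o1 = -0.6858.
d_o2 = 108 − (60.69) = 47.31 cm.
Lens 2: 1/d_i2 = 1/(29.7) − 1/(47.31) = 0.01253, so d_i2 = 79.79 cm; m₂ = −d_i2/d_o2 = -1.687.
m = m₁·m₂ = (-0.6858)(-1.687) = +1.16.

m = +1.16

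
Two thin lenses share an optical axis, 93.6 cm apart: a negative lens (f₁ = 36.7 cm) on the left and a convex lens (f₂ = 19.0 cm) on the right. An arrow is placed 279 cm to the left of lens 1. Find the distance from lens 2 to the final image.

22.4 cm

Lens 1 is diverging, so f₁ = −36.7 cm.
Lens 1: 1/d_i1 = 1/f₁ − 1/d_o1 = 1/(-36.7) − 1/(279) = -0.03083, so d_i1 = -32.43 cm.
The intermediate image is 32.43 cm to the left of lens 1 (virtual), which is 93.6 − (-32.43) = 126.0 cm to the left of lens 2, so d_o2 = +126.0 cm.
Lens 2: 1/d_i2 = 1/f₂ − 1/d_o2 = 1/(19.0) − 1/(126.0) = 0.04470, so d_i2 = 22.4 cm.
The final image is real, 22.4 cm to the right of lens 2 (overall magnification ≈ -0.021).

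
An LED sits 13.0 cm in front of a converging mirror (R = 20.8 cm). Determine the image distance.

52.0 cm

f = R/2 = 20.8/2 = 10.40 cm.
Mirror equation: 1/q = 1/f − 1/p = 1/(10.40) − 1/(13.0) = 0.09615 − 0.07692 = 0.01923, so q = 52.0 cm.
The image is real, inverted and enlarged, in front of the mirror.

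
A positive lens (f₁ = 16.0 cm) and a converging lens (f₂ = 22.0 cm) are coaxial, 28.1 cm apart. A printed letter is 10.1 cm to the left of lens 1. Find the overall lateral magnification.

Lens 1: 1/d_i1 = 1/(16.0) − 1/(10.1) = -0.03651, so d_i1 = -27.39 cm; m₁ = −d_i1/d_o1 = +2.712.
d_o2 = 28.1 − (-27.39) = 55.49 cm.
Lens 2: 1/d_i2 = 1/(22.0) − 1/(55.49) = 0.02743, so d_i2 = 36.45 cm; m₂ = −d_i2/d_o2 = -0.6569.
m = m₁·m₂ = (+2.712)(-0.6569) = -1.78.

m = -1.78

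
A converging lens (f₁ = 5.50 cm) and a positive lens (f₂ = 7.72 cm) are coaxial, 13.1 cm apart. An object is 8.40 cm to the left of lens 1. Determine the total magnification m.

m = -1.39

Lens 1: 1/d_i1 = 1/(5.50) − 1/(8.40) = 0.06277, so d_i1 = 15.93 cm; m₁ = −d_i1/d_o1 = -1.896.
d_o2 = 13.1 − (15.93) = -2.830 cm (virtual object).
Lens 2: 1/d_i2 = 1/(7.72) − 1/(-2.830) = 0.4829, so d_i2 = 2.071 cm; m₂ = −d_i2/d_o2 = +0.7318.
m = m₁·m₂ = (-1.896)(+0.7318) = -1.39.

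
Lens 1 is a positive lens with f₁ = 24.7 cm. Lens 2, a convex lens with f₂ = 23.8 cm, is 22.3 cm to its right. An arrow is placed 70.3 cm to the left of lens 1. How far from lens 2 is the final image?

9.49 cm

Lens 1: 1/d_i1 = 1/f₁ − 1/d_o1 = 1/(24.7) − 1/(70.3) = 0.02626, so d_i1 = 38.08 cm.
The intermediate image is 38.08 cm to the right of lens 1, which lies 15.78 cm to the right of lens 2 — a virtual object — so d_o2 = −15.78 cm.
Lens 2: 1/d_i2 = 1/f₂ − 1/d_o2 = 1/(23.8) − 1/(-15.78) = 0.1054, so d_i2 = 9.49 cm.
The final image is real, 9.49 cm to the right of lens 2 (overall magnification ≈ -0.33).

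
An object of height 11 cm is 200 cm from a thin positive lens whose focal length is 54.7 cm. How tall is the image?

1/d_i = 1/f − 1/d_o = 1/(54.70) − 1/(200) = 0.01328, so d_i = 75.29 cm.
m = −d_i/d_o = -0.3765.
|h_i| = |m|·h_o = 0.3765 × 11 = 4.14 cm. The image is real, inverted and reduced, on the far side of the lens.

4.14 cm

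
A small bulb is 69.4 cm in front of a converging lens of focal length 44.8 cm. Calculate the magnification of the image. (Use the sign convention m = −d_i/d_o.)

1/d_i = 1/f − 1/d_o = 1/(44.80) − 1/(69.4) = 0.007912, so d_i = 126.4 cm.
m = −d_i/d_o = −(126.4)/(69.4) = -1.82.
The image is real, inverted and enlarged, on the far side of the lens.

m = -1.82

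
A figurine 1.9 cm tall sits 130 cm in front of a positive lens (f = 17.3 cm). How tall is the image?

0.292 cm

1/d_i = 1/f − 1/d_o = 1/(17.30) − 1/(130) = 0.05011, so d_i = 19.96 cm.
m = −d_i/d_o = -0.1535.
|h_i| = |m|·h_o = 0.1535 × 1.9 = 0.292 cm. The image is real, inverted and reduced, on the far side of the lens.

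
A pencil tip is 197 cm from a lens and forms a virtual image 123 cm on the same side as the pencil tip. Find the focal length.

f = -327 cm (diverging)

Virtual image ⇒ d_i = −123 cm.
1/f = 1/d_o + 1/d_i = 1/(197) + 1/(-123) = -0.003054, so f = -327 cm.
Since f is negative, the lens is diverging.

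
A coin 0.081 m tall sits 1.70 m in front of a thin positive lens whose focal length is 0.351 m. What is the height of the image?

1/d_i = 1/f − 1/d_o = 1/(0.3510) − 1/(1.70) = 2.261, so d_i = 0.4423 m.
m = −d_i/d_o = -0.2602.
|h_i| = |m|·h_o = 0.2602 × 0.081 = 0.0211 m. The image is real, inverted and reduced, on the far side of the lens.

0.0211 m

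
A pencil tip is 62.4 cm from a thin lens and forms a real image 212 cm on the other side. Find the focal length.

Real image ⇒ d_i = +212 cm.
1/f = 1/d_o + 1/d_i = 1/(62.4) + 1/(212) = 0.02074, so f = 48.2 cm.
Since f is positive, the thin lens is converging.

f = 48.2 cm (converging)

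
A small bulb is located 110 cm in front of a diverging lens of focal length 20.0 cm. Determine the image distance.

16.9 cm

For a diverging lens, f = -20.0 cm.
Lens equation: 1/s_i = 1/f − 1/s_o = 1/(-20.00) − 1/(110) = -0.05000 − 0.009091 = -0.05909, so s_i = -16.9 cm.
The image is virtual, upright and reduced, on the same side as the object.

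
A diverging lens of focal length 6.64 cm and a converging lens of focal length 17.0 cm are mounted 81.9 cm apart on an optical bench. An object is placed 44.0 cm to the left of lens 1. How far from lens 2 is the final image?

Lens 1 is diverging, so f₁ = −6.64 cm.
Lens 1: 1/d_i1 = 1/f₁ − 1/d_o1 = 1/(-6.64) − 1/(44.0) = -0.1733, so d_i1 = -5.769 cm.
The intermediate image is 5.769 cm to the left of lens 1 (virtual), which is 81.9 − (-5.769) = 87.67 cm to the left of lens 2, so d_o2 = +87.67 cm.
Lens 2: 1/d_i2 = 1/f₂ − 1/d_o2 = 1/(17.0) − 1/(87.67) = 0.04742, so d_i2 = 21.1 cm.
The final image is real, 21.1 cm to the right of lens 2 (overall magnification ≈ -0.032).

21.1 cm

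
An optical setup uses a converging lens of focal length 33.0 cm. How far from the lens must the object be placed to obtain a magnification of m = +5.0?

m = −d_i/d_o ⇒ d_i = −m·d_o.
1/f = 1/d_o + 1/d_i = 1/d_o − 1/(m·d_o) = (1 − 1/m)/d_o, so d_o = f(1 − 1/m) = (33.00)(1 − 1/(+5.0)) = 26.4 cm.

26.4 cm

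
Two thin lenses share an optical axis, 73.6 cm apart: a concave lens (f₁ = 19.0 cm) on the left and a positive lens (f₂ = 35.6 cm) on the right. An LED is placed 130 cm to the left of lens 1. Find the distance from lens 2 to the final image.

58.8 cm

Lens 1 is diverging, so f₁ = −19.0 cm.
Lens 1: 1/d_i1 = 1/f₁ − 1/d_o1 = 1/(-19.0) − 1/(130) = -0.06032, so d_i1 = -16.58 cm.
The intermediate image is 16.58 cm to the left of lens 1 (virtual), which is 73.6 − (-16.58) = 90.18 cm to the left of lens 2, so d_o2 = +90.18 cm.
Lens 2: 1/d_i2 = 1/f₂ − 1/d_o2 = 1/(35.6) − 1/(90.18) = 0.01700, so d_i2 = 58.8 cm.
The final image is real, 58.8 cm to the right of lens 2 (overall magnification ≈ -0.083).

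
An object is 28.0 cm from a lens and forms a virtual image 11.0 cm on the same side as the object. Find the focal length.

Virtual image ⇒ d_i = −11.0 cm.
1/f = 1/d_o + 1/d_i = 1/(28.0) + 1/(-11.0) = -0.05519, so f = -18.1 cm.
Since f is negative, the lens is diverging.

f = -18.1 cm (diverging)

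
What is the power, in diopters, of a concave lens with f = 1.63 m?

For a concave lens, f = −1.63 m.
P = 1/f = 1/(-1.63 m) = -0.613 D.

P = -0.613 D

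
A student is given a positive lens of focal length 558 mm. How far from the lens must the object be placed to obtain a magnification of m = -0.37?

2070 mm

m = −d_i/d_o ⇒ d_i = −m·d_o.
1/f = 1/d_o + 1/d_i = 1/d_o − 1/(m·d_o) = (1 − 1/m)/d_o, so d_o = f(1 − 1/m) = (558.0)(1 − 1/(-0.37)) = 2070 mm.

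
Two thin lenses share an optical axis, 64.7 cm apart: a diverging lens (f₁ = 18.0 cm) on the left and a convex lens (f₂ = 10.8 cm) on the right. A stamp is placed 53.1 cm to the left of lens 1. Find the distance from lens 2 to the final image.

12.5 cm

Lens 1 is diverging, so f₁ = −18.0 cm.
Lens 1: 1/d_i1 = 1/f₁ − 1/d_o1 = 1/(-18.0) − 1/(53.1) = -0.07439, so d_i1 = -13.44 cm.
The intermediate image is 13.44 cm to the left of lens 1 (virtual), which is 64.7 − (-13.44) = 78.14 cm to the left of lens 2, so d_o2 = +78.14 cm.
Lens 2: 1/d_i2 = 1/f₂ − 1/d_o2 = 1/(10.8) − 1/(78.14) = 0.07980, so d_i2 = 12.5 cm.
The final image is real, 12.5 cm to the right of lens 2 (overall magnification ≈ -0.041).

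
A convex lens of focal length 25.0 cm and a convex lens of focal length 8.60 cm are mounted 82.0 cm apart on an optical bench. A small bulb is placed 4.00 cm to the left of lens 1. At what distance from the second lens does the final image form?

Lens 1: 1/d_i1 = 1/f₁ − 1/d_o1 = 1/(25.0) − 1/(4.00) = -0.2100, so d_i1 = -4.762 cm.
The intermediate image is 4.762 cm to the left of lens 1 (virtual), which is 82.0 − (-4.762) = 86.76 cm to the left of lens 2, so d_o2 = +86.76 cm.
Lens 2: 1/d_i2 = 1/f₂ − 1/d_o2 = 1/(8.60) − 1/(86.76) = 0.1048, so d_i2 = 9.55 cm.
The final image is real, 9.55 cm to the right of lens 2 (overall magnification ≈ -0.13).

9.55 cm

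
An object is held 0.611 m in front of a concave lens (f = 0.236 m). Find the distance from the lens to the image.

0.170 m

For a concave lens, f = -0.236 m.
Lens equation: 1/v = 1/f − 1/u = 1/(-0.2360) − 1/(0.611) = -4.237 − 1.637 = -5.874, so v = -0.170 m.
The image is virtual, upright and reduced, on the same side as the object.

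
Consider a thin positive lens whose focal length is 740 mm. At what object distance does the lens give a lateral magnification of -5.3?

m = −d_i/d_o ⇒ d_i = −m·d_o.
1/f = 1/d_o + 1/d_i = 1/d_o − 1/(m·d_o) = (1 − 1/m)/d_o, so d_o = f(1 − 1/m) = (740.0)(1 − 1/(-5.3)) = 880 mm.

880 mm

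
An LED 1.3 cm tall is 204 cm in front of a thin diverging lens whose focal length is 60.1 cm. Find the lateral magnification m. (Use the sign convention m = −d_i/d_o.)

m = +0.228

For a diverging lens, f = -60.1 cm.
1/d_i = 1/f − 1/d_o = 1/(-60.10) − 1/(204) = -0.02154, so d_i = -46.42 cm.
m = −d_i/d_o = −(-46.42)/(204) = +0.228.
The image is virtual, upright and reduced, on the same side as the object.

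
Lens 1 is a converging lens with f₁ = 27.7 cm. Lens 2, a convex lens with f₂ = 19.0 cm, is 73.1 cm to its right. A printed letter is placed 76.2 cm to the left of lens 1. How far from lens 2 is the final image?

Lens 1: 1/d_i1 = 1/f₁ − 1/d_o1 = 1/(27.7) − 1/(76.2) = 0.02298, so d_i1 = 43.52 cm.
The intermediate image is 43.52 cm to the right of lens 1, which is 73.1 − (43.52) = 29.58 cm to the left of lens 2, so d_o2 = +29.58 cm.
Lens 2: 1/d_i2 = 1/f₂ − 1/d_o2 = 1/(19.0) − 1/(29.58) = 0.01882, so d_i2 = 53.1 cm.
The final image is real, 53.1 cm to the right of lens 2 (overall magnification ≈ 1.0).

53.1 cm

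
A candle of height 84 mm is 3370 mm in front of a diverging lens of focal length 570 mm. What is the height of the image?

For a diverging lens, f = -570 mm.
1/d_i = 1/f − 1/d_o = 1/(-570.0) − 1/(3370) = -0.002051, so d_i = -487.5 mm.
m = −d_i/d_o = +0.1447.
|h_i| = |m|·h_o = 0.1447 × 84 = 12.2 mm. The image is virtual, upright and reduced, on the same side as the object.

12.2 mm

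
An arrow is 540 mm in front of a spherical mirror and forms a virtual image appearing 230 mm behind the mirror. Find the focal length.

f = -401 mm (convex)

Virtual image ⇒ d_i = −230 mm.
1/f = 1/d_o + 1/d_i = 1/(540) + 1/(-230) = -0.002496, so f = -401 mm.
Since f is negative, the spherical mirror is convex.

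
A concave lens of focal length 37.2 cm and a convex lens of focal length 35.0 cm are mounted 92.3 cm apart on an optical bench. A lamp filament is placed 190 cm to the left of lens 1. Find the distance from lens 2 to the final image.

48.9 cm

Lens 1 is diverging, so f₁ = −37.2 cm.
Lens 1: 1/d_i1 = 1/f₁ − 1/d_o1 = 1/(-37.2) − 1/(190) = -0.03214, so d_i1 = -31.11 cm.
The intermediate image is 31.11 cm to the left of lens 1 (virtual), which is 92.3 − (-31.11) = 123.4 cm to the left of lens 2, so d_o2 = +123.4 cm.
Lens 2: 1/d_i2 = 1/f₂ − 1/d_o2 = 1/(35.0) − 1/(123.4) = 0.02047, so d_i2 = 48.9 cm.
The final image is real, 48.9 cm to the right of lens 2 (overall magnification ≈ -0.065).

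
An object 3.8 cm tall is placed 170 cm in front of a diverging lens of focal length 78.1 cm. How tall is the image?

For a diverging lens, f = -78.1 cm.
1/d_i = 1/f − 1/d_o = 1/(-78.10) − 1/(170) = -0.01869, so d_i = -53.51 cm.
m = −d_i/d_o = +0.3148.
|h_i| = |m|·h_o = 0.3148 × 3.8 = 1.20 cm. The image is virtual, upright and reduced, on the same side as the object.

1.20 cm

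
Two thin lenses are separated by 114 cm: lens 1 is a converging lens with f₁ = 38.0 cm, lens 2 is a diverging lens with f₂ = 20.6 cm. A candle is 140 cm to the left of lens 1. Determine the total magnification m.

Lens 1: 1/d_i1 = 1/(38.0) − 1/(140) = 0.01917, so d_i1 = 52.16 cm; m₁ = −d_i1/d_o1 = -0.3726.
d_o2 = 114 − (52.16) = 61.84 cm.
f₂ = −20.6 cm (diverging).
Lens 2: 1/d_i2 = 1/(-20.6) − 1/(61.84) = -0.06471, so d_i2 = -15.45 cm; m₂ = −d_i2/d_o2 = +0.2499.
m = m₁·m₂ = (-0.3726)(+0.2499) = -0.0931.

m = -0.0931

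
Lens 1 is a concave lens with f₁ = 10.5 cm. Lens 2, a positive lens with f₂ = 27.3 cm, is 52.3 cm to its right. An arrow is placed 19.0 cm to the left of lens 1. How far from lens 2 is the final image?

50.8 cm

Lens 1 is diverging, so f₁ = −10.5 cm.
Lens 1: 1/d_i1 = 1/f₁ − 1/d_o1 = 1/(-10.5) − 1/(19.0) = -0.1479, so d_i1 = -6.763 cm.
The intermediate image is 6.763 cm to the left of lens 1 (virtual), which is 52.3 − (-6.763) = 59.06 cm to the left of lens 2, so d_o2 = +59.06 cm.
Lens 2: 1/d_i2 = 1/f₂ − 1/d_o2 = 1/(27.3) − 1/(59.06) = 0.01970, so d_i2 = 50.8 cm.
The final image is real, 50.8 cm to the right of lens 2 (overall magnification ≈ -0.31).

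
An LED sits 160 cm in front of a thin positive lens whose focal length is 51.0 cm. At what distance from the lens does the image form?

74.9 cm

Lens equation: 1/v = 1/f − 1/u = 1/(51.00) − 1/(160) = 0.01961 − 0.006250 = 0.01336, so v = 74.9 cm.
The image is real, inverted and reduced, on the far side of the lens.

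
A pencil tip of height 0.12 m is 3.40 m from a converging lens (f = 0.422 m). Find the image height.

1/d_i = 1/f − 1/d_o = 1/(0.4220) − 1/(3.40) = 2.076, so d_i = 0.4818 m.
m = −d_i/d_o = -0.1417.
|h_i| = |m|·h_o = 0.1417 × 0.12 = 0.0170 m. The image is real, inverted and reduced, on the far side of the lens.

0.0170 m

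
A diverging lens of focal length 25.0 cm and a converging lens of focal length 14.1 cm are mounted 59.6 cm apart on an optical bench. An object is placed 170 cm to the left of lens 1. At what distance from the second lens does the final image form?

17.1 cm

Lens 1 is diverging, so f₁ = −25.0 cm.
Lens 1: 1/d_i1 = 1/f₁ − 1/d_o1 = 1/(-25.0) − 1/(170) = -0.04588, so d_i1 = -21.79 cm.
The intermediate image is 21.79 cm to the left of lens 1 (virtual), which is 59.6 − (-21.79) = 81.39 cm to the left of lens 2, so d_o2 = +81.39 cm.
Lens 2: 1/d_i2 = 1/f₂ − 1/d_o2 = 1/(14.1) − 1/(81.39) = 0.05864, so d_i2 = 17.1 cm.
The final image is real, 17.1 cm to the right of lens 2 (overall magnification ≈ -0.027).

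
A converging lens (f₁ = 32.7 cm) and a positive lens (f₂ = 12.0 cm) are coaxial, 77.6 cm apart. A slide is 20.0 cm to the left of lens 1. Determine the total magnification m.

m = -0.264

Lens 1: 1/d_i1 = 1/(32.7) − 1/(20.0) = -0.01942, so d_i1 = -51.50 cm; m₁ = −d_i1/d_o1 = +2.575.
d_o2 = 77.6 − (-51.50) = 129.1 cm.
Lens 2: 1/d_i2 = 1/(12.0) − 1/(129.1) = 0.07559, so d_i2 = 13.23 cm; m₂ = −d_i2/d_o2 = -0.1025.
m = m₁·m₂ = (+2.575)(-0.1025) = -0.264.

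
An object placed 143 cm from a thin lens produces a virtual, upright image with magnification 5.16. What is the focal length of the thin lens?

m = −d_i/d_o ⇒ d_i = −m·d_o = −(+5.16)·(143) = -737.9 cm.
1/f = 1/d_o + 1/d_i = 1/(143) + 1/(-737.9) = 0.005638, so f = 177 cm.
Since f is positive, the thin lens is converging.

f = 177 cm (converging)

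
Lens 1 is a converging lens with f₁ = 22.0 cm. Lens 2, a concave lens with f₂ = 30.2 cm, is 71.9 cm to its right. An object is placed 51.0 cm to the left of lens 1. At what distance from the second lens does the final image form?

15.8 cm

Lens 1: 1/d_i1 = 1/f₁ − 1/d_o1 = 1/(22.0) − 1/(51.0) = 0.02585, so d_i1 = 38.69 cm.
The intermediate image is 38.69 cm to the right of lens 1, which is 71.9 − (38.69) = 33.21 cm to the left of lens 2, so d_o2 = +33.21 cm.
Lens 2 is diverging, so f₂ = −30.2 cm.
Lens 2: 1/d_i2 = 1/f₂ − 1/d_o2 = 1/(-30.2) − 1/(33.21) = -0.06322, so d_i2 = -15.8 cm.
The final image is virtual, 15.8 cm to the left of lens 2 (overall magnification ≈ -0.36).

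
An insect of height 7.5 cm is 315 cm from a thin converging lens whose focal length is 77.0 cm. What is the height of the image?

1/d_i = 1/f − 1/d_o = 1/(77.00) − 1/(315) = 0.009812, so d_i = 101.9 cm.
m = −d_i/d_o = -0.3235.
|h_i| = |m|·h_o = 0.3235 × 7.5 = 2.43 cm. The image is real, inverted and reduced, on the far side of the lens.

2.43 cm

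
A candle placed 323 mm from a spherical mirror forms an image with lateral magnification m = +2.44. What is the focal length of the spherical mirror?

f = 547 mm (concave)

m = −d_i/d_o ⇒ d_i = −m·d_o = −(+2.44)·(323) = -788.1 mm.
1/f = 1/d_o + 1/d_i = 1/(323) + 1/(-788.1) = 0.001827, so f = 547 mm.
Since f is positive, the spherical mirror is concave.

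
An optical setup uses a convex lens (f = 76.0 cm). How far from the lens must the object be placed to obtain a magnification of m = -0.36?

m = −d_i/d_o ⇒ d_i = −m·d_o.
1/f = 1/d_o + 1/d_i = 1/d_o − 1/(m·d_o) = (1 − 1/m)/d_o, so d_o = f(1 − 1/m) = (76.00)(1 − 1/(-0.36)) = 287 cm.

287 cm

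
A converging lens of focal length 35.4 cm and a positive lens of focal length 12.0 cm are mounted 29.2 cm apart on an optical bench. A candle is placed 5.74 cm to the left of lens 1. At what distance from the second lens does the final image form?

Lens 1: 1/d_i1 = 1/f₁ − 1/d_o1 = 1/(35.4) − 1/(5.74) = -0.1460, so d_i1 = -6.851 cm.
The intermediate image is 6.851 cm to the left of lens 1 (virtual), which is 29.2 − (-6.851) = 36.05 cm to the left of lens 2, so d_o2 = +36.05 cm.
Lens 2: 1/d_i2 = 1/f₂ − 1/d_o2 = 1/(12.0) − 1/(36.05) = 0.05559, so d_i2 = 18.0 cm.
The final image is real, 18.0 cm to the right of lens 2 (overall magnification ≈ -0.60).

18.0 cm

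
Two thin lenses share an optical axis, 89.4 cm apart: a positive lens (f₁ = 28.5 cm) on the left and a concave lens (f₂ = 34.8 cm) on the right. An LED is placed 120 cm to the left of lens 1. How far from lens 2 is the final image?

20.9 cm

Lens 1: 1/d_i1 = 1/f₁ − 1/d_o1 = 1/(28.5) − 1/(120) = 0.02675, so d_i1 = 37.38 cm.
The intermediate image is 37.38 cm to the right of lens 1, which is 89.4 − (37.38) = 52.02 cm to the left of lens 2, so d_o2 = +52.02 cm.
Lens 2 is diverging, so f₂ = −34.8 cm.
Lens 2: 1/d_i2 = 1/f₂ − 1/d_o2 = 1/(-34.8) − 1/(52.02) = -0.04796, so d_i2 = -20.9 cm.
The final image is virtual, 20.9 cm to the left of lens 2 (overall magnification ≈ -0.12).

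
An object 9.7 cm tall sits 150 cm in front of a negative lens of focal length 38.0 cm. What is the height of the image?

1.96 cm

For a negative lens, f = -38.0 cm.
1/d_i = 1/f − 1/d_o = 1/(-38.00) − 1/(150) = -0.03298, so d_i = -30.32 cm.
m = −d_i/d_o = +0.2021.
|h_i| = |m|·h_o = 0.2021 × 9.7 = 1.96 cm. The image is virtual, upright and reduced, on the same side as the object.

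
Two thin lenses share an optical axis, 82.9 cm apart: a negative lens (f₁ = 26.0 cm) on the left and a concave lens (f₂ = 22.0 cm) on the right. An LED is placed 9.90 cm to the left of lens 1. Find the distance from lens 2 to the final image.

Lens 1 is diverging, so f₁ = −26.0 cm.
Lens 1: 1/d_i1 = 1/f₁ − 1/d_o1 = 1/(-26.0) − 1/(9.90) = -0.1395, so d_i1 = -7.170 cm.
The intermediate image is 7.170 cm to the left of lens 1 (virtual), which is 82.9 − (-7.170) = 90.07 cm to the left of lens 2, so d_o2 = +90.07 cm.
Lens 2 is diverging, so f₂ = −22.0 cm.
Lens 2: 1/d_i2 = 1/f₂ − 1/d_o2 = 1/(-22.0) − 1/(90.07) = -0.05656, so d_i2 = -17.7 cm.
The final image is virtual, 17.7 cm to the left of lens 2 (overall magnification ≈ 0.14).

17.7 cm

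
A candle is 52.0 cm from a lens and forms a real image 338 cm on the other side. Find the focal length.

f = 45.1 cm (converging)

Real image ⇒ d_i = +338 cm.
1/f = 1/d_o + 1/d_i = 1/(52.0) + 1/(338) = 0.02219, so f = 45.1 cm.
Since f is positive, the lens is converging.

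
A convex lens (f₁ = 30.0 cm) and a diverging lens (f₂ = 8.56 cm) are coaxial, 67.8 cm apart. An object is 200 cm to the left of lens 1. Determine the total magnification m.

m = -0.0368

Lens 1: 1/d_i1 = 1/(30.0) − 1/(200) = 0.02833, so d_i1 = 35.29 cm; m₁ = −d_i1/d_o1 = -0.1764.
d_o2 = 67.8 − (35.29) = 32.51 cm.
f₂ = −8.56 cm (diverging).
Lens 2: 1/d_i2 = 1/(-8.56) − 1/(32.51) = -0.1476, so d_i2 = -6.776 cm; m₂ = −d_i2/d_o2 = +0.2084.
m = m₁·m₂ = (-0.1764)(+0.2084) = -0.0368.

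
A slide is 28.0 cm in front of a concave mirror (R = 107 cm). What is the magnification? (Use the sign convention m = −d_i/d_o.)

f = R/2 = 107/2 = 53.50 cm.
1/d_i = 1/f − 1/d_o = 1/(53.50) − 1/(28.0) = -0.01702, so d_i = -58.75 cm.
m = −d_i/d_o = −(-58.75)/(28.0) = +2.10.
The image is virtual, upright and enlarged, behind the mirror.

m = +2.10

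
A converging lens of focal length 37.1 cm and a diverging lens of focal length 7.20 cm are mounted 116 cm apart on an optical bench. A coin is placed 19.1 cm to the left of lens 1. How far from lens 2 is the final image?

6.88 cm

Lens 1: 1/d_i1 = 1/f₁ − 1/d_o1 = 1/(37.1) − 1/(19.1) = -0.02540, so d_i1 = -39.37 cm.
The intermediate image is 39.37 cm to the left of lens 1 (virtual), which is 116 − (-39.37) = 155.4 cm to the left of lens 2, so d_o2 = +155.4 cm.
Lens 2 is diverging, so f₂ = −7.20 cm.
Lens 2: 1/d_i2 = 1/f₂ − 1/d_o2 = 1/(-7.20) − 1/(155.4) = -0.1453, so d_i2 = -6.88 cm.
The final image is virtual, 6.88 cm to the left of lens 2 (overall magnification ≈ 0.091).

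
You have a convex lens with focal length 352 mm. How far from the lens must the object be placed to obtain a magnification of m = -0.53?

1020 mm

m = −d_i/d_o ⇒ d_i = −m·d_o.
1/f = 1/d_o + 1/d_i = 1/d_o − 1/(m·d_o) = (1 − 1/m)/d_o, so d_o = f(1 − 1/m) = (352.0)(1 − 1/(-0.53)) = 1020 mm.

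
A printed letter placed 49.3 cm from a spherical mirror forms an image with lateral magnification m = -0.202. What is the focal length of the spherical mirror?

m = −d_i/d_o ⇒ d_i = −m·d_o = −(-0.202)·(49.3) = 9.959 cm.
1/f = 1/d_o + 1/d_i = 1/(49.3) + 1/(9.959) = 0.1207, so f = 8.29 cm.
Since f is positive, the spherical mirror is concave.

f = 8.29 cm (concave)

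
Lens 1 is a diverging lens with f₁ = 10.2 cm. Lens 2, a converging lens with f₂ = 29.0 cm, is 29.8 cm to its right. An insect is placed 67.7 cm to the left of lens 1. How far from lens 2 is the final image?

Lens 1 is diverging, so f₁ = −10.2 cm.
Lens 1: 1/d_i1 = 1/f₁ − 1/d_o1 = 1/(-10.2) − 1/(67.7) = -0.1128, so d_i1 = -8.864 cm.
The intermediate image is 8.864 cm to the left of lens 1 (virtual), which is 29.8 − (-8.864) = 38.66 cm to the left of lens 2, so d_o2 = +38.66 cm.
Lens 2: 1/d_i2 = 1/f₂ − 1/d_o2 = 1/(29.0) − 1/(38.66) = 0.008616, so d_i2 = 116 cm.
The final image is real, 116 cm to the right of lens 2 (overall magnification ≈ -0.39).

116 cm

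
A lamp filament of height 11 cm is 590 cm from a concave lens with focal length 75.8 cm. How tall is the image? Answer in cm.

For a concave lens, f = -75.8 cm.
1/d_i = 1/f − 1/d_o = 1/(-75.80) − 1/(590) = -0.01489, so d_i = -67.17 cm.
m = −d_i/d_o = +0.1138.
|h_i| = |m|·h_o = 0.1138 × 11 = 1.25 cm. The image is virtual, upright and reduced, on the same side as the object.

1.25 cm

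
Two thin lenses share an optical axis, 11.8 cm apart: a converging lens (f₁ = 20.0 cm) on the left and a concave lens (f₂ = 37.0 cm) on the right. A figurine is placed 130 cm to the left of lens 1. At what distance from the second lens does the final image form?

17.4 cm

Lens 1: 1/d_i1 = 1/f₁ − 1/d_o1 = 1/(20.0) − 1/(130) = 0.04231, so d_i1 = 23.64 cm.
The intermediate image is 23.64 cm to the right of lens 1, which lies 11.84 cm to the right of lens 2 — a virtual object — so d_o2 = −11.84 cm.
Lens 2 is diverging, so f₂ = −37.0 cm.
Lens 2: 1/d_i2 = 1/f₂ − 1/d_o2 = 1/(-37.0) − 1/(-11.84) = 0.05743, so d_i2 = 17.4 cm.
The final image is real, 17.4 cm to the right of lens 2 (overall magnification ≈ -0.27).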